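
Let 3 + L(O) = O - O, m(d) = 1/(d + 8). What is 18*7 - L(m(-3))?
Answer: 129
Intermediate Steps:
m(d) = 1/(8 + d)
L(O) = -3 (L(O) = -3 + (O - O) = -3 + 0 = -3)
18*7 - L(m(-3)) = 18*7 - 1*(-3) = 126 + 3 = 129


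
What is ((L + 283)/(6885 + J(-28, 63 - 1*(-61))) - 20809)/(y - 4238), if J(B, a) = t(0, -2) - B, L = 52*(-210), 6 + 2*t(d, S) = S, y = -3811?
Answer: 143780018/55610541 ≈ 2.5855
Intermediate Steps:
t(d, S) = -3 + S/2
L = -10920
J(B, a) = -4 - B (J(B, a) = (-3 + (½)*(-2)) - B = (-3 - 1) - B = -4 - B)
((L + 283)/(6885 + J(-28, 63 - 1*(-61))) - 20809)/(y - 4238) = ((-10920 + 283)/(6885 + (-4 - 1*(-28))) - 20809)/(-3811 - 4238) = (-10637/(6885 + (-4 + 28)) - 20809)/(-8049) = (-10637/(6885 + 24) - 20809)*(-1/8049) = (-10637/6909 - 20809)*(-1/8049) = -143780018/6909*(-1/8049) = 143780018/55610541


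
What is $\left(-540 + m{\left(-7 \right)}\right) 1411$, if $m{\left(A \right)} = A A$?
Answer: $-692801$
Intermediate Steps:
$m{\left(A \right)} = A^{2}$
$\left(-540 + m{\left(-7 \right)}\right) 1411 = \left(-540 + \left(-7\right)^{2}\right) 1411 = \left(-540 + 49\right) 1411 = \left(-491\right) 1411 = -692801$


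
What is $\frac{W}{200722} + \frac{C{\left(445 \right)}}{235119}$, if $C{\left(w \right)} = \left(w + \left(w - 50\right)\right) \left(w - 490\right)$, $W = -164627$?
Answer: $- \frac{15431409071}{15731185306} \approx -0.98094$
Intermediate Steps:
$C{\left(w \right)} = \left(-490 + w\right) \left(-50 + 2 w\right)$ ($C{\left(w \right)} = \left(w + \left(w - 50\right)\right) \left(-490 + w\right) = \left(w + \left(-50 + w\right)\right) \left(-490 + w\right) = \left(-50 + 2 w\right) \left(-490 + w\right) = \left(-490 + w\right) \left(-50 + 2 w\right)$)
$\frac{W}{200722} + \frac{C{\left(445 \right)}}{235119} = - \frac{164627}{200722} + \frac{24500 - 458350 + 2 \cdot 445^{2}}{235119} = \left(-164627\right) \frac{1}{200722} + \left(24500 - 458350 + 2 \cdot 198025\right) \frac{1}{235119} = - \frac{164627}{200722} + \left(24500 - 458350 + 396050\right) \frac{1}{235119} = - \frac{164627}{200722} - \frac{12600}{78373} = - \frac{15431409071}{15731185306}$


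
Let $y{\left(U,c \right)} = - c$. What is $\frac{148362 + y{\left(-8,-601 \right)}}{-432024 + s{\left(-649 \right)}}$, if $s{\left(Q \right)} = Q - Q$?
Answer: $- \frac{148963}{432024} \approx -0.3448$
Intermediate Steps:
$s{\left(Q \right)} = 0$
$\frac{148362 + y{\left(-8,-601 \right)}}{-432024 + s{\left(-649 \right)}} = \frac{148362 - -601}{-432024 + 0} = \frac{148362 + 601}{-432024} = 148963 \left(- \frac{1}{432024}\right) = - \frac{148963}{432024}$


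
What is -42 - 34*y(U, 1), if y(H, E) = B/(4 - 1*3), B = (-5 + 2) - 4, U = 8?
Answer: 196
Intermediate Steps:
B = -7 (B = -3 - 4 = -7)
y(H, E) = -7 (y(H, E) = -7/(4 - 1*3) = -7/(4 - 3) = -7/1 = -7*1 = -7)
-42 - 34*y(U, 1) = -42 - 34*(-7) = -42 + 238 = 196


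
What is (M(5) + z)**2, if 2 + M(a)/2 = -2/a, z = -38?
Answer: 45796/25 ≈ 1831.8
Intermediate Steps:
M(a) = -4 - 4/a (M(a) = -4 + 2*(-2/a) = -4 - 4/a)
(M(5) + z)**2 = ((-4 - 4/5) - 38)**2 = (-24/5 - 38)**2 = (-214/5)**2 = 45796/25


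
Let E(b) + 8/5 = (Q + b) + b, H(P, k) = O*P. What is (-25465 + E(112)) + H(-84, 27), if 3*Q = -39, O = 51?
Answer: -147698/5 ≈ -29540.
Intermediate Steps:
Q = -13 (Q = (⅓)*(-39) = -13)
H(P, k) = 51*P
E(b) = -73/5 + 2*b (E(b) = -8/5 + ((-13 + b) + b) = -8/5 + (-13 + 2*b) = -73/5 + 2*b)
(-25465 + E(112)) + H(-84, 27) = (-25465 + (-73/5 + 2*112)) + 51*(-84) = (-25465 + (-73/5 + 224)) - 4284 = (-25465 + 1047/5) - 4284 = -126278/5 - 4284 = -147698/5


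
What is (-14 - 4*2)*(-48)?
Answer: 1056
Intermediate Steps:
(-14 - 4*2)*(-48) = (-14 - 8)*(-48) = -22*(-48) = 1056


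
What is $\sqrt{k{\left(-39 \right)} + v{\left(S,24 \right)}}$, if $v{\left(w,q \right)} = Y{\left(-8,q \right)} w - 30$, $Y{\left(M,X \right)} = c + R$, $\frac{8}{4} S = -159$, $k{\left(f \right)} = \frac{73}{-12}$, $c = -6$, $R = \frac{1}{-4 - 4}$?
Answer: $\frac{\sqrt{64923}}{12} \approx 21.233$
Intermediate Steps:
$R = - \frac{1}{8}$ ($R = \frac{1}{-8} = - \frac{1}{8} \approx -0.125$)
$k{\left(f \right)} = - \frac{73}{12}$ ($k{\left(f \right)} = 73 \left(- \frac{1}{12}\right) = - \frac{73}{12}$)
$S = - \frac{159}{2}$ ($S = \frac{1}{2} \left(-159\right) = - \frac{159}{2} \approx -79.5$)
$Y{\left(M,X \right)} = - \frac{49}{8}$ ($Y{\left(M,X \right)} = -6 - \frac{1}{8} = - \frac{49}{8}$)
$v{\left(w,q \right)} = -30 - \frac{49 w}{8}$ ($v{\left(w,q \right)} = - \frac{49 w}{8} - 30 = -30 - \frac{49 w}{8}$)
$\sqrt{k{\left(-39 \right)} + v{\left(S,24 \right)}} = \sqrt{- \frac{73}{12} - - \frac{7311}{16}} = \sqrt{- \frac{73}{12} + \left(-30 + \frac{7791}{16}\right)} = \sqrt{- \frac{73}{12} + \frac{7311}{16}} = \sqrt{\frac{21641}{48}} = \frac{\sqrt{64923}}{12}$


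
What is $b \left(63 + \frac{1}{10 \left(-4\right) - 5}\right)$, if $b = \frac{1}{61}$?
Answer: $\frac{2834}{2745} \approx 1.0324$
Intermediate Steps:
$b = \frac{1}{61} \approx 0.016393$
$b \left(63 + \frac{1}{10 \left(-4\right) - 5}\right) = \frac{63 + \frac{1}{10 \left(-4\right) - 5}}{61} = \frac{63 + \frac{1}{-40 - 5}}{61} = \frac{63 + \frac{1}{-45}}{61} = \frac{63 - \frac{1}{45}}{61} = \frac{1}{61} \cdot \frac{2834}{45} = \frac{2834}{2745}$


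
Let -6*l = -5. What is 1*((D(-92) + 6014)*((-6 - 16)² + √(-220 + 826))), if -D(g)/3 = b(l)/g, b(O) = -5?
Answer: 66946033/23 + 553273*√606/92 ≈ 3.0587e+6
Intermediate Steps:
l = ⅚ (l = -⅙*(-5) = ⅚ ≈ 0.83333)
D(g) = 15/g (D(g) = -(-15)/g = 15/g)
1*((D(-92) + 6014)*((-6 - 16)² + √(-220 + 826))) = 1*((15/(-92) + 6014)*((-6 - 16)² + √(-220 + 826))) = 1*((15*(-1/92) + 6014)*((-22)² + √606)) = 1*((-15/92 + 6014)*(484 + √606)) = 1*(553273*(484 + √606)/92) = 1*(66946033/23 + 553273*√606/92) = 66946033/23 + 553273*√606/92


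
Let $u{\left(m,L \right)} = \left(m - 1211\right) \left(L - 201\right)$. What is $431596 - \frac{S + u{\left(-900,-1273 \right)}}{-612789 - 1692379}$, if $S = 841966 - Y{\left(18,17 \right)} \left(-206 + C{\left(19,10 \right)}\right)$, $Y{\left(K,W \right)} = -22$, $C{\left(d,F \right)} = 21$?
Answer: $\frac{497452618819}{1152584} \approx 4.316 \cdot 10^{5}$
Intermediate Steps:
$u{\left(m,L \right)} = \left(-1211 + m\right) \left(-201 + L\right)$
$S = 837896$ ($S = 841966 - - 22 \left(-206 + 21\right) = 841966 - \left(-22\right) \left(-185\right) = 841966 - 4070 = 837896$)
$431596 - \frac{S + u{\left(-900,-1273 \right)}}{-612789 - 1692379} = 431596 - \frac{837896 - -3111614}{-612789 - 1692379} = 431596 - \frac{837896 + \left(243411 + 1541603 + 180900 + 1145700\right)}{-2305168} = 431596 - \left(837896 + 3111614\right) \left(- \frac{1}{2305168}\right) = 431596 - 3949510 \left(- \frac{1}{2305168}\right) = 431596 - - \frac{1974755}{1152584} = 431596 + \frac{1974755}{1152584} = \frac{497452618819}{1152584}$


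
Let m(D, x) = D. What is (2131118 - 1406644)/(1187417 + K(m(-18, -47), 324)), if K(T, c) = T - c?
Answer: 724474/1187075 ≈ 0.61030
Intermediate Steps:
(2131118 - 1406644)/(1187417 + K(m(-18, -47), 324)) = (2131118 - 1406644)/(1187417 + (-18 - 1*324)) = 724474/(1187417 + (-18 - 324)) = 724474/(1187417 - 342) = 724474/1187075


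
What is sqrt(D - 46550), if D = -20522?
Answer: 16*I*sqrt(262) ≈ 258.98*I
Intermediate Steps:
sqrt(D - 46550) = sqrt(-20522 - 46550) = sqrt(-67072) = 16*I*sqrt(262)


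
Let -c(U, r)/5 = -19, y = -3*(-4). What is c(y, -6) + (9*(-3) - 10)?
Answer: 58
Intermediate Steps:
y = 12
c(U, r) = 95 (c(U, r) = -5*(-19) = 95)
c(y, -6) + (9*(-3) - 10) = 95 + (9*(-3) - 10) = 95 + (-27 - 10) = 95 - 37 = 58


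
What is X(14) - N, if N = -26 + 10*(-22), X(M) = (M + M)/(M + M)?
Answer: 247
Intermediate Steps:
X(M) = 1 (X(M) = (2*M)/((2*M)) = (2*M)*(1/(2*M)) = 1)
N = -246 (N = -26 - 220 = -246)
X(14) - N = 1 - 1*(-246) = 1 + 246 = 247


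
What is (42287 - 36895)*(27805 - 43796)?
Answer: -86223472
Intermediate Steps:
(42287 - 36895)*(27805 - 43796) = 5392*(-15991) = -86223472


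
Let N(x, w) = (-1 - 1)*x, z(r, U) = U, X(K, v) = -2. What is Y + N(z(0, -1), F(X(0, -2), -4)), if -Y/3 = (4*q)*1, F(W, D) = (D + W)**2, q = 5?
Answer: -58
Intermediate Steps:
N(x, w) = -2*x
Y = -60 (Y = -3*4*5 = -60 ≈ -60.000)
Y + N(z(0, -1), F(X(0, -2), -4)) = -60 - 2*(-1) = -60 + 2 = -58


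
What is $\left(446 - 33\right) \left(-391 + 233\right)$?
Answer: $-65254$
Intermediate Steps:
$\left(446 - 33\right) \left(-391 + 233\right) = 413 \left(-158\right) = -65254$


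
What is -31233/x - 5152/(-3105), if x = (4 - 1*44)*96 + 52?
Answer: 5064967/511380 ≈ 9.9045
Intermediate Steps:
x = -3788 (x = (4 - 44)*96 + 52 = -40*96 + 52 = -3840 + 52 = -3788)
-31233/x - 5152/(-3105) = -31233/(-3788) - 5152/(-3105) = -31233*(-1/3788) - 5152*(-1/3105) = 31233/3788 + 224/135 = 5064967/511380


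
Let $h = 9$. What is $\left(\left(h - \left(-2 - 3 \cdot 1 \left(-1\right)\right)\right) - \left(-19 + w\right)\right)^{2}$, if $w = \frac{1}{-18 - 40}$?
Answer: $\frac{2455489}{3364} \approx 729.93$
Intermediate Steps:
$w = - \frac{1}{58}$ ($w = \frac{1}{-58} = - \frac{1}{58} \approx -0.017241$)
$\left(\left(h - \left(-2 - 3 \cdot 1 \left(-1\right)\right)\right) - \left(-19 + w\right)\right)^{2} = \left(\left(9 - \left(-2 - 3 \cdot 1 \left(-1\right)\right)\right) + \left(19 - - \frac{1}{58}\right)\right)^{2} = \left(\left(9 + \left(\left(13 + 3 \left(-1\right)\right) - 11\right)\right) + \left(19 + \frac{1}{58}\right)\right)^{2} = \left(\left(9 + \left(\left(13 - 3\right) - 11\right)\right) + \frac{1103}{58}\right)^{2} = \left(\left(9 + \left(10 - 11\right)\right) + \frac{1103}{58}\right)^{2} = \left(\left(9 - 1\right) + \frac{1103}{58}\right)^{2} = \left(8 + \frac{1103}{58}\right)^{2} = \left(\frac{1567}{58}\right)^{2} = \frac{2455489}{3364}$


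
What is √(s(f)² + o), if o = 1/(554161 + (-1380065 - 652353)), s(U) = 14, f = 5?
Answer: √3539733678507/134387 ≈ 14.000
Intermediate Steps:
o = -1/1478257 (o = 1/(554161 - 2032418) = 1/(-1478257) = -1/1478257 ≈ -6.7647e-7)
√(s(f)² + o) = √(14² - 1/1478257) = √(196 - 1/1478257) = √(289738371/1478257) = √3539733678507/134387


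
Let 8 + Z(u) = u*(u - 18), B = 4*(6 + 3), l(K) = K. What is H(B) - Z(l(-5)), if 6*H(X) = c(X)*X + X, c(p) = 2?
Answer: -89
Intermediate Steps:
B = 36 (B = 4*9 = 36)
Z(u) = -8 + u*(-18 + u) (Z(u) = -8 + u*(u - 18) = -8 + u*(-18 + u))
H(X) = X/2 (H(X) = (2*X + X)/6 = (3*X)/6 = X/2)
H(B) - Z(l(-5)) = (1/2)*36 - (-8 + (-5)**2 - 18*(-5)) = 18 - (-8 + 25 + 90) = 18 - 1*107 = 18 - 107 = -89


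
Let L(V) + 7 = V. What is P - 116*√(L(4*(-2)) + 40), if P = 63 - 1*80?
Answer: -597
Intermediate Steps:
L(V) = -7 + V
P = -17 (P = 63 - 80 = -17)
P - 116*√(L(4*(-2)) + 40) = -17 - 116*√((-7 + 4*(-2)) + 40) = -17 - 116*√((-7 - 8) + 40) = -17 - 116*√(-15 + 40) = -17 - 116*√25 = -17 - 116*5 = -17 - 580 = -597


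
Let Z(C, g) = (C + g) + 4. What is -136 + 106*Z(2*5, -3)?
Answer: 1030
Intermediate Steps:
Z(C, g) = 4 + C + g
-136 + 106*Z(2*5, -3) = -136 + 106*(4 + 2*5 - 3) = -136 + 106*(4 + 10 - 3) = -136 + 106*11 = -136 + 1166 = 1030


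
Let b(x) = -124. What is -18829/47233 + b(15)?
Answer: -5875721/47233 ≈ -124.40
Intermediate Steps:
-18829/47233 + b(15) = -18829/47233 - 124 = -5875721/47233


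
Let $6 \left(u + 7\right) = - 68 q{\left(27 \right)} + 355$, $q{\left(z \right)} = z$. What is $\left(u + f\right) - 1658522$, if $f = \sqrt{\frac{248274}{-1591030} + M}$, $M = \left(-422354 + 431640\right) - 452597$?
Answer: $- \frac{9952655}{6} + \frac{i \sqrt{5725446047292970}}{113645} \approx -1.6588 \cdot 10^{6} + 665.82 i$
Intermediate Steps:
$u = - \frac{1523}{6}$ ($u = -7 + \frac{\left(-68\right) 27 + 355}{6} = -7 + \frac{-1836 + 355}{6} = -7 + \frac{1}{6} \left(-1481\right) = -7 - \frac{1481}{6} = - \frac{1523}{6} \approx -253.83$)
$M = -443311$ ($M = 9286 - 452597 = -443311$)
$f = \frac{i \sqrt{5725446047292970}}{113645}$ ($f = \sqrt{\frac{248274}{-1591030} - 443311} = \sqrt{248274 \left(- \frac{1}{1591030}\right) - 443311} = \sqrt{- \frac{124137}{795515} - 443311} = \sqrt{- \frac{352660674302}{795515}} = \frac{i \sqrt{5725446047292970}}{113645} \approx 665.82 i$)
$\left(u + f\right) - 1658522 = \left(- \frac{1523}{6} + \frac{i \sqrt{5725446047292970}}{113645}\right) - 1658522 = - \frac{9952655}{6} + \frac{i \sqrt{5725446047292970}}{113645}$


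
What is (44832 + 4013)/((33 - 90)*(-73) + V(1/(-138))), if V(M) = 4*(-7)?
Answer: 48845/4133 ≈ 11.818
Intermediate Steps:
V(M) = -28
(44832 + 4013)/((33 - 90)*(-73) + V(1/(-138))) = (44832 + 4013)/((33 - 90)*(-73) - 28) = 48845/(-57*(-73) - 28) = 48845/(4161 - 28) = 48845/4133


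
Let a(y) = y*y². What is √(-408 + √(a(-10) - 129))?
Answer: √(-408 + I*√1129) ≈ 0.83104 + 20.216*I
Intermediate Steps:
a(y) = y³
√(-408 + √(a(-10) - 129)) = √(-408 + √((-10)³ - 129)) = √(-408 + √(-1000 - 129)) = √(-408 + √(-1129)) = √(-408 + I*√1129)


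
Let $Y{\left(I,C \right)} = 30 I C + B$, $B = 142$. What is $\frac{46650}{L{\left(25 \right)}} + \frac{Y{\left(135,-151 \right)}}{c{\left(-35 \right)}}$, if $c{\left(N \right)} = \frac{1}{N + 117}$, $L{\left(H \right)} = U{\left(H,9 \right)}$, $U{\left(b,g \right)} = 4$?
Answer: $- \frac{100247587}{2} \approx -5.0124 \cdot 10^{7}$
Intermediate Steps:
$L{\left(H \right)} = 4$
$c{\left(N \right)} = \frac{1}{117 + N}$
$Y{\left(I,C \right)} = 142 + 30 C I$ ($Y{\left(I,C \right)} = 30 I C + 142 = 30 C I + 142 = 142 + 30 C I$)
$\frac{46650}{L{\left(25 \right)}} + \frac{Y{\left(135,-151 \right)}}{c{\left(-35 \right)}} = \frac{46650}{4} + \frac{142 + 30 \left(-151\right) 135}{\frac{1}{117 - 35}} = 46650 \cdot \frac{1}{4} + \frac{142 - 611550}{\frac{1}{82}} = \frac{23325}{2} - 611408 \frac{1}{\frac{1}{82}} = \frac{23325}{2} - 50135456 = - \frac{100247587}{2}$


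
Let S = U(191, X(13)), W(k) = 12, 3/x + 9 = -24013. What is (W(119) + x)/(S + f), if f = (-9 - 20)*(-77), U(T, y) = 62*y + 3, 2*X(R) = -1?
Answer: 32029/5885390 ≈ 0.0054421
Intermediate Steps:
x = -3/24022 (x = 3/(-9 - 24013) = 3/(-24022) = 3*(-1/24022) = -3/24022 ≈ -0.00012489)
X(R) = -1/2 (X(R) = (1/2)*(-1) = -1/2)
U(T, y) = 3 + 62*y
S = -28 (S = 3 + 62*(-1/2) = 3 - 31 = -28)
f = 2233 (f = -29*(-77) = 2233)
(W(119) + x)/(S + f) = (12 - 3/24022)/(-28 + 2233) = (288261/24022)/2205 = (288261/24022)*(1/2205) = 32029/5885390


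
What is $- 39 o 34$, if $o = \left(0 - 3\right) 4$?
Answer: $15912$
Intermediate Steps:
$o = -12$ ($o = \left(-3\right) 4 = -12$)
$- 39 o 34 = \left(-39\right) \left(-12\right) 34 = 468 \cdot 34 = 15912$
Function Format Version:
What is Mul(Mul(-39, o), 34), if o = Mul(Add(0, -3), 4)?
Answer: 15912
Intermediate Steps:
o = -12 (o = Mul(-3, 4) = -12)
Mul(Mul(-39, o), 34) = Mul(Mul(-39, -12), 34) = Mul(468, 34) = 15912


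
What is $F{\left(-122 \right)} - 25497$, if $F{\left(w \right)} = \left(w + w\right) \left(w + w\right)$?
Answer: $34039$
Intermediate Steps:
$F{\left(w \right)} = 4 w^{2}$ ($F{\left(w \right)} = 2 w 2 w = 4 w^{2}$)
$F{\left(-122 \right)} - 25497 = 4 \left(-122\right)^{2} - 25497 = 4 \cdot 14884 - 25497 = 59536 - 25497 = 34039$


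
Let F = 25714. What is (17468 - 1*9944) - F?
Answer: -18190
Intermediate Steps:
(17468 - 1*9944) - F = (17468 - 1*9944) - 1*25714 = (17468 - 9944) - 25714 = 7524 - 25714 = -18190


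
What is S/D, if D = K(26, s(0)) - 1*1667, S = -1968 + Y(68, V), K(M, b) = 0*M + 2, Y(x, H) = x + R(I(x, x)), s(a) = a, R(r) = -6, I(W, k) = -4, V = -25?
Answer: 1906/1665 ≈ 1.1447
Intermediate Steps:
Y(x, H) = -6 + x (Y(x, H) = x - 6 = -6 + x)
K(M, b) = 2 (K(M, b) = 0 + 2 = 2)
S = -1906 (S = -1968 + (-6 + 68) = -1968 + 62 = -1906)
D = -1665 (D = 2 - 1*1667 = 2 - 1667 = -1665)
S/D = -1906/(-1665) = -1906*(-1/1665) = 1906/1665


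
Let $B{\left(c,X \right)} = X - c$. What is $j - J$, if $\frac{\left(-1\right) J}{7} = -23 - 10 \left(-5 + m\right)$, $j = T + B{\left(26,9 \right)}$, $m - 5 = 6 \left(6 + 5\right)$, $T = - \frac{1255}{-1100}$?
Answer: $- \frac{1055309}{220} \approx -4796.9$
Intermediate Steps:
$T = \frac{251}{220}$ ($T = \left(-1255\right) \left(- \frac{1}{1100}\right) = \frac{251}{220} \approx 1.1409$)
$m = 71$ ($m = 5 + 6 \left(6 + 5\right) = 5 + 6 \cdot 11 = 5 + 66 = 71$)
$j = - \frac{3489}{220}$ ($j = \frac{251}{220} + \left(9 - 26\right) = \frac{251}{220} - 17 = - \frac{3489}{220} \approx -15.859$)
$J = 4781$ ($J = - 7 \left(-23 - 10 \left(-5 + 71\right)\right) = - 7 \left(-23 - 660\right) = \left(-7\right) \left(-683\right) = 4781$)
$j - J = - \frac{3489}{220} - 4781 = - \frac{1055309}{220}$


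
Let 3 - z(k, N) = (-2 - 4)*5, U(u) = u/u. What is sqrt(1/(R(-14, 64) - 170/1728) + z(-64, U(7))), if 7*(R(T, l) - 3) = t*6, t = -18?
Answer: sqrt(188962846953)/75763 ≈ 5.7376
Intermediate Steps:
U(u) = 1
R(T, l) = -87/7 (R(T, l) = 3 + (-18*6)/7 = 3 + (1/7)*(-108) = 3 - 108/7 = -87/7)
z(k, N) = 33 (z(k, N) = 3 - (-2 - 4)*5 = 3 - (-6)*5 = 3 - 1*(-30) = 3 + 30 = 33)
sqrt(1/(R(-14, 64) - 170/1728) + z(-64, U(7))) = sqrt(1/(-87/7 - 170/1728) + 33) = sqrt(1/(-87/7 - 170*1/1728) + 33) = sqrt(1/(-87/7 - 85/864) + 33) = sqrt(1/(-75763/6048) + 33) = sqrt(-6048/75763 + 33) = sqrt(2494131/75763) = sqrt(188962846953)/75763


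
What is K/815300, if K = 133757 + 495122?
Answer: 628879/815300 ≈ 0.77135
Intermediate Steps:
K = 628879
K/815300 = 628879/815300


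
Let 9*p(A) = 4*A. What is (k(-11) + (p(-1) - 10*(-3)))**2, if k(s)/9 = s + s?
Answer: 2298256/81 ≈ 28374.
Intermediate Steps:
p(A) = 4*A/9 (p(A) = (4*A)/9 = 4*A/9)
k(s) = 18*s (k(s) = 9*(s + s) = 9*(2*s) = 18*s)
(k(-11) + (p(-1) - 10*(-3)))**2 = (18*(-11) + ((4/9)*(-1) - 10*(-3)))**2 = (-198 + (-4/9 + 30))**2 = (-198 + 266/9)**2 = (-1516/9)**2 = 2298256/81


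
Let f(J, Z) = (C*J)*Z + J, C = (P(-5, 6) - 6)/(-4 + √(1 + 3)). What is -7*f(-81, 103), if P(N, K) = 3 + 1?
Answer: 58968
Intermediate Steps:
P(N, K) = 4
C = 1 (C = (4 - 6)/(-4 + √(1 + 3)) = -2/(-4 + √4) = -2/(-4 + 2) = -2/(-2) = -2*(-½) = 1)
f(J, Z) = J + J*Z (f(J, Z) = (1*J)*Z + J = J*Z + J = J + J*Z)
-7*f(-81, 103) = -(-567)*(1 + 103) = -(-567)*104 = -7*(-8424) = 58968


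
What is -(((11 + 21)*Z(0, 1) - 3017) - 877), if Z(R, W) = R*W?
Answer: 3894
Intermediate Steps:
-(((11 + 21)*Z(0, 1) - 3017) - 877) = -(((11 + 21)*(0*1) - 3017) - 877) = -((32*0 - 3017) - 877) = -((0 - 3017) - 877) = -(-3017 - 877) = -1*(-3894) = 3894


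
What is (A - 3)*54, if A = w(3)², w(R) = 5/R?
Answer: -12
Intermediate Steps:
A = 25/9 (A = (5/3)² = 25/9 ≈ 2.7778)
(A - 3)*54 = (25/9 - 3)*54 = -2/9*54 = -12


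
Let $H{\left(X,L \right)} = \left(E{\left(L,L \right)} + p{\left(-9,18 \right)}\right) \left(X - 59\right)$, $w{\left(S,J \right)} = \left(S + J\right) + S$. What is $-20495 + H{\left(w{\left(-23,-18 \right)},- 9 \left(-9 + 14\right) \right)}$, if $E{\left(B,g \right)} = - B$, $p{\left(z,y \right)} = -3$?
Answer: $-25661$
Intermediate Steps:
$w{\left(S,J \right)} = J + 2 S$ ($w{\left(S,J \right)} = \left(J + S\right) + S = J + 2 S$)
$H{\left(X,L \right)} = \left(-59 + X\right) \left(-3 - L\right)$ ($H{\left(X,L \right)} = \left(- L - 3\right) \left(X - 59\right) = \left(-3 - L\right) \left(-59 + X\right) = \left(-59 + X\right) \left(-3 - L\right)$)
$-20495 + H{\left(w{\left(-23,-18 \right)},- 9 \left(-9 + 14\right) \right)} = -20495 - \left(-177 + 3 \left(-18 + 2 \left(-23\right)\right) + - 9 \left(-9 + 14\right) \left(-18 + 2 \left(-23\right)\right) - - 531 \left(-9 + 14\right)\right) = -20495 - \left(-177 + 3 \left(-18 - 46\right) + \left(-9\right) 5 \left(-18 - 46\right) - \left(-531\right) 5\right) = -20495 + \left(177 - -192 + 59 \left(-45\right) - \left(-45\right) \left(-64\right)\right) = -20495 + \left(177 + 192 - 2655 - 2880\right) = -20495 - 5166 = -25661$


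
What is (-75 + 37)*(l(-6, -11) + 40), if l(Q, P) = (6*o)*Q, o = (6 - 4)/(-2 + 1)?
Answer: -4256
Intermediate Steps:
o = -2 (o = 2/(-1) = 2*(-1) = -2)
l(Q, P) = -12*Q (l(Q, P) = (6*(-2))*Q = -12*Q)
(-75 + 37)*(l(-6, -11) + 40) = (-75 + 37)*(-12*(-6) + 40) = -38*(72 + 40) = -38*112 = -4256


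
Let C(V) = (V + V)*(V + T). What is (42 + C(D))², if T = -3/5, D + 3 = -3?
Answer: 367236/25 ≈ 14689.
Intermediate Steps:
D = -6 (D = -3 - 3 = -6)
T = -⅗ (T = -3*⅕ = -⅗ ≈ -0.60000)
C(V) = 2*V*(-⅗ + V) (C(V) = (V + V)*(V - ⅗) = (2*V)*(-⅗ + V) = 2*V*(-⅗ + V))
(42 + C(D))² = (42 + (⅖)*(-6)*(-3 + 5*(-6)))² = (42 + (⅖)*(-6)*(-3 - 30))² = (42 + (⅖)*(-6)*(-33))² = (42 + 396/5)² = (606/5)² = 367236/25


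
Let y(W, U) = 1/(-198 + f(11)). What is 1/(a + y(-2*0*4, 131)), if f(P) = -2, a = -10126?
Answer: -200/2025201 ≈ -9.8756e-5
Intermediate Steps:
y(W, U) = -1/200 (y(W, U) = 1/(-198 - 2) = 1/(-200) = -1/200)
1/(a + y(-2*0*4, 131)) = 1/(-10126 - 1/200) = 1/(-2025201/200) = -200/2025201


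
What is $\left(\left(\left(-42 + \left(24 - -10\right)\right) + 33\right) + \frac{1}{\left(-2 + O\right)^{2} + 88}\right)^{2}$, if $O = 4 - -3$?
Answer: $\frac{7986276}{12769} \approx 625.44$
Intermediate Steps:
$O = 7$ ($O = 4 + 3 = 7$)
$\left(\left(\left(-42 + \left(24 - -10\right)\right) + 33\right) + \frac{1}{\left(-2 + O\right)^{2} + 88}\right)^{2} = \left(\left(\left(-42 + \left(24 - -10\right)\right) + 33\right) + \frac{1}{\left(-2 + 7\right)^{2} + 88}\right)^{2} = \left(\left(\left(-42 + \left(24 + 10\right)\right) + 33\right) + \frac{1}{5^{2} + 88}\right)^{2} = \left(\left(\left(-42 + 34\right) + 33\right) + \frac{1}{25 + 88}\right)^{2} = \left(\left(-8 + 33\right) + \frac{1}{113}\right)^{2} = \left(25 + \frac{1}{113}\right)^{2} = \left(\frac{2826}{113}\right)^{2} = \frac{7986276}{12769}$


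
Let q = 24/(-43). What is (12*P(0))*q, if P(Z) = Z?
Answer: 0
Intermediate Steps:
q = -24/43 (q = 24*(-1/43) = -24/43 ≈ -0.55814)
(12*P(0))*q = (12*0)*(-24/43) = 0*(-24/43) = 0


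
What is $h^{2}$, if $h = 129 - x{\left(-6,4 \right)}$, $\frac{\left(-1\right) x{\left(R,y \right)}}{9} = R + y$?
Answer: $12321$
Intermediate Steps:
$x{\left(R,y \right)} = - 9 R - 9 y$ ($x{\left(R,y \right)} = - 9 \left(R + y\right) = - 9 R - 9 y$)
$h = 111$ ($h = 129 - \left(\left(-9\right) \left(-6\right) - 36\right) = 129 - \left(54 - 36\right) = 129 - 18 = 111$)
$h^{2} = 111^{2} = 12321$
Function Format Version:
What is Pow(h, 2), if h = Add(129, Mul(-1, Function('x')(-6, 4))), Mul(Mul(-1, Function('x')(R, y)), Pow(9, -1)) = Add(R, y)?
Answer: 12321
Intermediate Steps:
Function('x')(R, y) = Add(Mul(-9, R), Mul(-9, y)) (Function('x')(R, y) = Mul(-9, Add(R, y)) = Add(Mul(-9, R), Mul(-9, y)))
h = 111 (h = Add(129, Mul(-1, Add(Mul(-9, -6), Mul(-9, 4)))) = Add(129, Mul(-1, Add(54, -36))) = Add(129, Mul(-1, 18)) = Add(129, -18) = 111)
Pow(h, 2) = Pow(111, 2) = 12321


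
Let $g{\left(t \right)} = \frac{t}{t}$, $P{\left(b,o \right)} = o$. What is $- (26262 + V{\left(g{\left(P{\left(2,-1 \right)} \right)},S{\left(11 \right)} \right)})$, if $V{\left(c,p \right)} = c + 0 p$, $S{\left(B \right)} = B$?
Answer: $-26263$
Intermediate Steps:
$g{\left(t \right)} = 1$
$V{\left(c,p \right)} = c$ ($V{\left(c,p \right)} = c + 0 = c$)
$- (26262 + V{\left(g{\left(P{\left(2,-1 \right)} \right)},S{\left(11 \right)} \right)}) = - (26262 + 1) = \left(-1\right) 26263 = -26263$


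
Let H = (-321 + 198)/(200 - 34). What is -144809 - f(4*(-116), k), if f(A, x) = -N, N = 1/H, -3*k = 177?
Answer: -17811673/123 ≈ -1.4481e+5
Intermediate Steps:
k = -59 (k = -⅓*177 = -59)
H = -123/166 ≈ -0.74096
N = -166/123 (N = 1/(-123/166) = -166/123 ≈ -1.3496)
f(A, x) = 166/123 (f(A, x) = -1*(-166/123) = 166/123)
-144809 - f(4*(-116), k) = -144809 - 1*166/123 = -144809 - 166/123 = -17811673/123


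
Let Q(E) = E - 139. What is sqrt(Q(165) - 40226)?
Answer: 10*I*sqrt(402) ≈ 200.5*I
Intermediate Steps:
Q(E) = -139 + E
sqrt(Q(165) - 40226) = sqrt((-139 + 165) - 40226) = sqrt(26 - 40226) = sqrt(-40200) = 10*I*sqrt(402)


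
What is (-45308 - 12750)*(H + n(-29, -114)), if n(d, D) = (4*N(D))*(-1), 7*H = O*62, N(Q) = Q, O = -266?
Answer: 110310200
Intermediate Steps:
H = -2356 (H = (-266*62)/7 = (⅐)*(-16492) = -2356)
n(d, D) = -4*D (n(d, D) = (4*D)*(-1) = -4*D)
(-45308 - 12750)*(H + n(-29, -114)) = (-45308 - 12750)*(-2356 - 4*(-114)) = -58058*(-2356 + 456) = -58058*(-1900) = 110310200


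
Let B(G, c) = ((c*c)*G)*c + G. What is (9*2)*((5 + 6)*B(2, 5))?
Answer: 49896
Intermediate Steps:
B(G, c) = G + G*c³ (B(G, c) = (c²*G)*c + G = (G*c²)*c + G = G*c³ + G = G + G*c³)
(9*2)*((5 + 6)*B(2, 5)) = (9*2)*((5 + 6)*(2*(1 + 5³))) = 18*(11*(2*(1 + 125))) = 18*(11*(2*126)) = 18*(11*252) = 18*2772 = 49896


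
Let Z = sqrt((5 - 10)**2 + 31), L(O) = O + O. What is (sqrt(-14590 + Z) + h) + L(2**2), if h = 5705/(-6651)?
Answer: 47503/6651 + sqrt(-14590 + 2*sqrt(14)) ≈ 7.1422 + 120.76*I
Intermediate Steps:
L(O) = 2*O
h = -5705/6651 (h = 5705*(-1/6651) = -5705/6651 ≈ -0.85777)
Z = 2*sqrt(14) (Z = sqrt((-5)**2 + 31) = sqrt(25 + 31) = sqrt(56) = 2*sqrt(14) ≈ 7.4833)
(sqrt(-14590 + Z) + h) + L(2**2) = (sqrt(-14590 + 2*sqrt(14)) - 5705/6651) + 2*2**2 = (-5705/6651 + sqrt(-14590 + 2*sqrt(14))) + 2*4 = (-5705/6651 + sqrt(-14590 + 2*sqrt(14))) + 8 = 47503/6651 + sqrt(-14590 + 2*sqrt(14))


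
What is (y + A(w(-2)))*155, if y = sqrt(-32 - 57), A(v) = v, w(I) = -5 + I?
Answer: -1085 + 155*I*sqrt(89) ≈ -1085.0 + 1462.3*I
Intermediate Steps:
y = I*sqrt(89) (y = sqrt(-89) = I*sqrt(89) ≈ 9.434*I)
(y + A(w(-2)))*155 = (I*sqrt(89) + (-5 - 2))*155 = (I*sqrt(89) - 7)*155 = (-7 + I*sqrt(89))*155 = -1085 + 155*I*sqrt(89)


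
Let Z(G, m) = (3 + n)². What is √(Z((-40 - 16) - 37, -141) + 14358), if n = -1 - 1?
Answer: √14359 ≈ 119.83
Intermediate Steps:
n = -2
Z(G, m) = 1 (Z(G, m) = (3 - 2)² = 1² = 1)
√(Z((-40 - 16) - 37, -141) + 14358) = √(1 + 14358) = √14359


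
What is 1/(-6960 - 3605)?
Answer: -1/10565 ≈ -9.4652e-5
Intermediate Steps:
1/(-6960 - 3605) = 1/(-10565) = -1/10565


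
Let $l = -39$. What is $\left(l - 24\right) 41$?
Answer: $-2583$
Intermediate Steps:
$\left(l - 24\right) 41 = \left(-39 - 24\right) 41 = \left(-63\right) 41 = -2583$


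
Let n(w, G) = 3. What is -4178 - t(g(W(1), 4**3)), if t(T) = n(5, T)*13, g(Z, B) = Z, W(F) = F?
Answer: -4217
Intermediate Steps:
t(T) = 39 (t(T) = 3*13 = 39)
-4178 - t(g(W(1), 4**3)) = -4178 - 1*39 = -4178 - 39 = -4217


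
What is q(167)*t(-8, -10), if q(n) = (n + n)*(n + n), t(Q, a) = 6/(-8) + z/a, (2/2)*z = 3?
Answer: -585669/5 ≈ -1.1713e+5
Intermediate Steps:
z = 3
t(Q, a) = -3/4 + 3/a (t(Q, a) = 6/(-8) + 3/a = 6*(-1/8) + 3/a = -3/4 + 3/a)
q(n) = 4*n**2 (q(n) = (2*n)*(2*n) = 4*n**2)
q(167)*t(-8, -10) = (4*167**2)*(-3/4 + 3/(-10)) = (4*27889)*(-3/4 + 3*(-1/10)) = 111556*(-3/4 - 3/10) = 111556*(-21/20) = -585669/5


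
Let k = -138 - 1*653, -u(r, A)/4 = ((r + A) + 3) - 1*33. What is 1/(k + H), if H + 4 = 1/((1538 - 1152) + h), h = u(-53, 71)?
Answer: -434/345029 ≈ -0.0012579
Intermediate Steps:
u(r, A) = 120 - 4*A - 4*r (u(r, A) = -4*(((r + A) + 3) - 1*33) = -4*(((A + r) + 3) - 33) = -4*((3 + A + r) - 33) = -4*(-30 + A + r) = 120 - 4*A - 4*r)
h = 48 (h = 120 - 4*71 - 4*(-53) = 120 - 284 + 212 = 48)
H = -1735/434 (H = -4 + 1/((1538 - 1152) + 48) = -4 + 1/(386 + 48) = -4 + 1/434 = -1735/434 ≈ -3.9977)
k = -791 (k = -138 - 653 = -791)
1/(k + H) = 1/(-791 - 1735/434) = 1/(-345029/434) = -434/345029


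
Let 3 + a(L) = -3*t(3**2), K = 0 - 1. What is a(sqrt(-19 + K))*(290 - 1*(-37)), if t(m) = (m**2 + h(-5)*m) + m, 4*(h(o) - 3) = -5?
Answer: -418887/4 ≈ -1.0472e+5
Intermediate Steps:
K = -1
h(o) = 7/4 (h(o) = 3 + (1/4)*(-5) = 3 - 5/4 = 7/4)
t(m) = m**2 + 11*m/4 (t(m) = (m**2 + 7*m/4) + m = m**2 + 11*m/4)
a(L) = -1281/4 (a(L) = -3 - 3*3**2*(11 + 4*3**2)/4 = -3 - 3*9*(11 + 4*9)/4 = -3 - 3*9*(11 + 36)/4 = -3 - 3*9*47/4 = -3 - 3*423/4 = -3 - 1269/4 = -1281/4)
a(sqrt(-19 + K))*(290 - 1*(-37)) = -1281*(290 - 1*(-37))/4 = -1281*(290 + 37)/4 = -1281/4*327 = -418887/4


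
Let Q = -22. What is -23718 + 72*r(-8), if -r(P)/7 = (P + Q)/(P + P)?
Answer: -24663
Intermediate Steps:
r(P) = -7*(-22 + P)/(2*P) (r(P) = -7*(P - 22)/(P + P) = -7*(-22 + P)/(2*P))
-23718 + 72*r(-8) = -23718 + 72*(-7/2 + 77/(-8)) = -23718 + 72*(-7/2 + 77*(-⅛)) = -23718 + 72*(-7/2 - 77/8) = -23718 + 72*(-105/8) = -23718 - 945 = -24663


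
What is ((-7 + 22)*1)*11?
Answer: 165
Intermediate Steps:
((-7 + 22)*1)*11 = (15*1)*11 = 15*11 = 165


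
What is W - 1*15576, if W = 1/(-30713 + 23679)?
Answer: -109561585/7034 ≈ -15576.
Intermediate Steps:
W = -1/7034 (W = 1/(-7034) = -1/7034 ≈ -0.00014217)
W - 1*15576 = -1/7034 - 1*15576 = -1/7034 - 15576 = -109561585/7034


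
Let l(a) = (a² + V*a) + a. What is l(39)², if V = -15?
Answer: 950625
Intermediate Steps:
l(a) = a² - 14*a (l(a) = (a² - 15*a) + a = a² - 14*a)
l(39)² = (39*(-14 + 39))² = (39*25)² = 975² = 950625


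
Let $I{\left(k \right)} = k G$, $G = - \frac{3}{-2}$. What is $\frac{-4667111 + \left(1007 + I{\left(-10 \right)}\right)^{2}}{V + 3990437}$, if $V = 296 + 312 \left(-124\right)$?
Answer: $- \frac{34421}{36935} \approx -0.93193$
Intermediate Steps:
$G = \frac{3}{2}$ ($G = \left(-3\right) \left(- \frac{1}{2}\right) = \frac{3}{2} \approx 1.5$)
$I{\left(k \right)} = \frac{3 k}{2}$ ($I{\left(k \right)} = k \frac{3}{2} = \frac{3 k}{2}$)
$V = -38392$ ($V = 296 - 38688 = -38392$)
$\frac{-4667111 + \left(1007 + I{\left(-10 \right)}\right)^{2}}{V + 3990437} = \frac{-4667111 + \left(1007 + \frac{3}{2} \left(-10\right)\right)^{2}}{-38392 + 3990437} = \frac{-4667111 + \left(1007 - 15\right)^{2}}{3952045} = \left(-4667111 + 992^{2}\right) \frac{1}{3952045} = \left(-4667111 + 984064\right) \frac{1}{3952045} = \left(-3683047\right) \frac{1}{3952045} = - \frac{34421}{36935}$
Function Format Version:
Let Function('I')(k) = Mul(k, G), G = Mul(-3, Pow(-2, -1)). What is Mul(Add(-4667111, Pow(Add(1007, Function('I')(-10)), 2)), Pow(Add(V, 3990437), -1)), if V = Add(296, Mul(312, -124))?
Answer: Rational(-34421, 36935) ≈ -0.93193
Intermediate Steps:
G = Rational(3, 2) (G = Mul(-3, Rational(-1, 2)) = Rational(3, 2) ≈ 1.5000)
Function('I')(k) = Mul(Rational(3, 2), k) (Function('I')(k) = Mul(k, Rational(3, 2)) = Mul(Rational(3, 2), k))
V = -38392 (V = Add(296, -38688) = -38392)
Mul(Add(-4667111, Pow(Add(1007, Function('I')(-10)), 2)), Pow(Add(V, 3990437), -1)) = Mul(Add(-4667111, Pow(Add(1007, Mul(Rational(3, 2), -10)), 2)), Pow(Add(-38392, 3990437), -1)) = Mul(Add(-4667111, Pow(Add(1007, -15), 2)), Pow(3952045, -1)) = Mul(Add(-4667111, Pow(992, 2)), Rational(1, 3952045)) = Mul(Add(-4667111, 984064), Rational(1, 3952045)) = Mul(-3683047, Rational(1, 3952045)) = Rational(-34421, 36935)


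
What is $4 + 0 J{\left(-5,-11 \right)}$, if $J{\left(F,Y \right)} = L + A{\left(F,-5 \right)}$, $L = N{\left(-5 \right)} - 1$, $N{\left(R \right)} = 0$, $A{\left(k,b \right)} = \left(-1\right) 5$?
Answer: $4$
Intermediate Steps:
$A{\left(k,b \right)} = -5$
$L = -1$ ($L = 0 - 1 = -1$)
$J{\left(F,Y \right)} = -6$ ($J{\left(F,Y \right)} = -1 - 5 = -6$)
$4 + 0 J{\left(-5,-11 \right)} = 4 + 0 \left(-6\right) = 4 + 0 = 4$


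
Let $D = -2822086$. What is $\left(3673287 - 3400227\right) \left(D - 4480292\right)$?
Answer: $-1993987336680$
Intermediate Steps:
$\left(3673287 - 3400227\right) \left(D - 4480292\right) = \left(3673287 - 3400227\right) \left(-2822086 - 4480292\right) = 273060 \left(-7302378\right) = -1993987336680$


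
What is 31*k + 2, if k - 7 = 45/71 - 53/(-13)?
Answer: 336925/923 ≈ 365.03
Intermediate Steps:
k = 10809/923 (k = 7 + (45/71 - 53/(-13)) = 7 + (45*(1/71) - 53*(-1/13)) = 7 + (45/71 + 53/13) = 7 + 4348/923 = 10809/923 ≈ 11.711)
31*k + 2 = 31*(10809/923) + 2 = 335079/923 + 2 = 336925/923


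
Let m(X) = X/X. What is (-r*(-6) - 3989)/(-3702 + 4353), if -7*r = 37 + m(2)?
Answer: -28151/4557 ≈ -6.1775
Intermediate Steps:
m(X) = 1
r = -38/7 (r = -(37 + 1)/7 = -⅐*38 = -38/7 ≈ -5.4286)
(-r*(-6) - 3989)/(-3702 + 4353) = (-1*(-38/7)*(-6) - 3989)/(-3702 + 4353) = ((38/7)*(-6) - 3989)/651 = (-228/7 - 3989)*(1/651) = -28151/7*1/651 = -28151/4557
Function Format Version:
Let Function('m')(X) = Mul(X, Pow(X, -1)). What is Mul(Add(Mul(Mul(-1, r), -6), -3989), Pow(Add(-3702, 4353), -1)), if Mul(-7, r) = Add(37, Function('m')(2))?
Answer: Rational(-28151, 4557) ≈ -6.1775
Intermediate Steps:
Function('m')(X) = 1
r = Rational(-38, 7) (r = Mul(Rational(-1, 7), Add(37, 1)) = Mul(Rational(-1, 7), 38) = Rational(-38, 7) ≈ -5.4286)
Mul(Add(Mul(Mul(-1, r), -6), -3989), Pow(Add(-3702, 4353), -1)) = Mul(Add(Mul(Mul(-1, Rational(-38, 7)), -6), -3989), Pow(Add(-3702, 4353), -1)) = Mul(Add(Mul(Rational(38, 7), -6), -3989), Pow(651, -1)) = Mul(Add(Rational(-228, 7), -3989), Rational(1, 651)) = Mul(Rational(-28151, 7), Rational(1, 651)) = Rational(-28151, 4557)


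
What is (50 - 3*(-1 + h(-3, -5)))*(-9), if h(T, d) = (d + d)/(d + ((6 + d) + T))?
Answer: -3069/7 ≈ -438.43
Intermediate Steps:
h(T, d) = 2*d/(6 + T + 2*d) (h(T, d) = (2*d)/(d + (6 + T + d)) = (2*d)/(6 + T + 2*d) = 2*d/(6 + T + 2*d))
(50 - 3*(-1 + h(-3, -5)))*(-9) = (50 - 3*(-1 + 2*(-5)/(6 - 3 + 2*(-5))))*(-9) = (50 - 3*(-1 + 2*(-5)/(6 - 3 - 10)))*(-9) = (50 - 3*(-1 + 2*(-5)/(-7)))*(-9) = (50 - 3*(-1 + 2*(-5)*(-⅐)))*(-9) = (50 - 3*(-1 + 10/7))*(-9) = (50 - 3*3/7)*(-9) = (50 - 9/7)*(-9) = (341/7)*(-9) = -3069/7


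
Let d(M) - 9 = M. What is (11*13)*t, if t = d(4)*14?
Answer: 26026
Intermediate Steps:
d(M) = 9 + M
t = 182 (t = (9 + 4)*14 = 13*14 = 182)
(11*13)*t = (11*13)*182 = 143*182 = 26026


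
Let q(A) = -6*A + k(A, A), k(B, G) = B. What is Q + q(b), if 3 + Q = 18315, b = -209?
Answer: 19357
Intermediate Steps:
q(A) = -5*A (q(A) = -6*A + A = -5*A)
Q = 18312 (Q = -3 + 18315 = 18312)
Q + q(b) = 18312 - 5*(-209) = 18312 + 1045 = 19357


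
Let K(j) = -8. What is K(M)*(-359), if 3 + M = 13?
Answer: 2872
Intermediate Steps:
M = 10 (M = -3 + 13 = 10)
K(M)*(-359) = -8*(-359) = 2872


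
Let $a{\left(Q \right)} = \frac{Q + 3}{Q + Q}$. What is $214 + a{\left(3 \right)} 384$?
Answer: $598$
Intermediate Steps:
$a{\left(Q \right)} = \frac{3 + Q}{2 Q}$
$214 + a{\left(3 \right)} 384 = 214 + \frac{3 + 3}{2 \cdot 3} \cdot 384 = 214 + \frac{1}{2} \cdot \frac{1}{3} \cdot 6 \cdot 384 = 214 + 1 \cdot 384 = 214 + 384 = 598$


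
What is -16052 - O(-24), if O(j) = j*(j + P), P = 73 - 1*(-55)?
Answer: -13556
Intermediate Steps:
P = 128 (P = 73 + 55 = 128)
O(j) = j*(128 + j) (O(j) = j*(j + 128) = j*(128 + j))
-16052 - O(-24) = -16052 - (-24)*(128 - 24) = -16052 - (-24)*104 = -16052 - 1*(-2496) = -16052 + 2496 = -13556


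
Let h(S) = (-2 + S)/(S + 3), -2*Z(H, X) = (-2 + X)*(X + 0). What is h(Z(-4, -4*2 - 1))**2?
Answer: 10609/8649 ≈ 1.2266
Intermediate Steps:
Z(H, X) = -X*(-2 + X)/2 (Z(H, X) = -(-2 + X)*(X + 0)/2 = -(-2 + X)*X/2 = -X*(-2 + X)/2)
h(S) = (-2 + S)/(3 + S)
h(Z(-4, -4*2 - 1))**2 = ((-2 + (-4*2 - 1)*(2 - (-4*2 - 1))/2)/(3 + (-4*2 - 1)*(2 - (-4*2 - 1))/2))**2 = ((-2 + (-8 - 1)*(2 - (-8 - 1))/2)/(3 + (-8 - 1)*(2 - (-8 - 1))/2))**2 = ((-2 + (1/2)*(-9)*(2 - 1*(-9)))/(3 + (1/2)*(-9)*(2 - 1*(-9))))**2 = ((-2 + (1/2)*(-9)*(2 + 9))/(3 + (1/2)*(-9)*(2 + 9)))**2 = ((-2 + (1/2)*(-9)*11)/(3 + (1/2)*(-9)*11))**2 = ((-2 - 99/2)/(3 - 99/2))**2 = (-103/2/(-93/2))**2 = (-2/93*(-103/2))**2 = (103/93)**2 = 10609/8649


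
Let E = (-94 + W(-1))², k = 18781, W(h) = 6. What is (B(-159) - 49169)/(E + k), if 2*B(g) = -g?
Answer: -98179/53050 ≈ -1.8507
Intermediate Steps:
B(g) = -g/2 (B(g) = (-g)/2 = -g/2)
E = 7744 (E = (-94 + 6)² = (-88)² = 7744)
(B(-159) - 49169)/(E + k) = (-½*(-159) - 49169)/(7744 + 18781) = (159/2 - 49169)/26525 = -98179/2*1/26525 = -98179/53050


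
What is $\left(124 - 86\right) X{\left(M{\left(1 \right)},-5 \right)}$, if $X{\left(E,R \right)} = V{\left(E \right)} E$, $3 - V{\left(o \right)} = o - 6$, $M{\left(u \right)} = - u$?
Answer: $-380$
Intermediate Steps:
$V{\left(o \right)} = 9 - o$ ($V{\left(o \right)} = 3 - \left(o - 6\right) = 3 - \left(-6 + o\right) = 9 - o$)
$X{\left(E,R \right)} = E \left(9 - E\right)$ ($X{\left(E,R \right)} = \left(9 - E\right) E = E \left(9 - E\right)$)
$\left(124 - 86\right) X{\left(M{\left(1 \right)},-5 \right)} = \left(124 - 86\right) \left(-1\right) 1 \left(9 - \left(-1\right) 1\right) = 38 \left(- (9 - -1)\right) = 38 \left(- (9 + 1)\right) = 38 \left(\left(-1\right) 10\right) = 38 \left(-10\right) = -380$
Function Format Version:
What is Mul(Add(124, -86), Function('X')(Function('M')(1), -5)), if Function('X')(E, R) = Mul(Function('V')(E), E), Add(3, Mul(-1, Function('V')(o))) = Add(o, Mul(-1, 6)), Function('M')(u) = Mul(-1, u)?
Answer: -380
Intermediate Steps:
Function('V')(o) = Add(9, Mul(-1, o)) (Function('V')(o) = Add(3, Mul(-1, Add(o, Mul(-1, 6)))) = Add(3, Mul(-1, Add(o, -6))) = Add(3, Mul(-1, Add(-6, o))) = Add(3, Add(6, Mul(-1, o))) = Add(9, Mul(-1, o)))
Function('X')(E, R) = Mul(E, Add(9, Mul(-1, E))) (Function('X')(E, R) = Mul(Add(9, Mul(-1, E)), E) = Mul(E, Add(9, Mul(-1, E))))
Mul(Add(124, -86), Function('X')(Function('M')(1), -5)) = Mul(Add(124, -86), Mul(Mul(-1, 1), Add(9, Mul(-1, Mul(-1, 1))))) = Mul(38, Mul(-1, Add(9, Mul(-1, -1)))) = Mul(38, Mul(-1, Add(9, 1))) = Mul(38, Mul(-1, 10)) = Mul(38, -10) = -380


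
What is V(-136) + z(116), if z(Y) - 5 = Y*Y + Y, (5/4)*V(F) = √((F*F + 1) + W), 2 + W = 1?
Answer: 68429/5 ≈ 13686.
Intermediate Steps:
W = -1 (W = -2 + 1 = -1)
V(F) = 4*√(F²)/5 (V(F) = 4*√((F*F + 1) - 1)/5 = 4*√((F² + 1) - 1)/5 = 4*√((1 + F²) - 1)/5 = 4*√(F²)/5)
z(Y) = 5 + Y + Y² (z(Y) = 5 + (Y*Y + Y) = 5 + (Y² + Y) = 5 + (Y + Y²) = 5 + Y + Y²)
V(-136) + z(116) = 4*√((-136)²)/5 + (5 + 116 + 116²) = 4*√18496/5 + (5 + 116 + 13456) = (⅘)*136 + 13577 = 544/5 + 13577 = 68429/5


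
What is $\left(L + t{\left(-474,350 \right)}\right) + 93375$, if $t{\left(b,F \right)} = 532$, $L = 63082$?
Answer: $156989$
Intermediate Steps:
$\left(L + t{\left(-474,350 \right)}\right) + 93375 = \left(63082 + 532\right) + 93375 = 63614 + 93375 = 156989$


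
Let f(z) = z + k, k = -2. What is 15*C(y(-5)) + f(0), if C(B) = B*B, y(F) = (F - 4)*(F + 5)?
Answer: -2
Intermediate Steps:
y(F) = (-4 + F)*(5 + F)
f(z) = -2 + z (f(z) = z - 2 = -2 + z)
C(B) = B²
15*C(y(-5)) + f(0) = 15*(-20 - 5 + (-5)²)² + (-2 + 0) = 15*(-20 - 5 + 25)² - 2 = 15*0² - 2 = 15*0 - 2 = 0 - 2 = -2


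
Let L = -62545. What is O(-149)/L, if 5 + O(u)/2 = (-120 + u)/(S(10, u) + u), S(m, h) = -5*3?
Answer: 551/5128690 ≈ 0.00010743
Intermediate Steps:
S(m, h) = -15
O(u) = -10 + 2*(-120 + u)/(-15 + u) (O(u) = -10 + 2*((-120 + u)/(-15 + u)) = -10 + 2*(-120 + u)/(-15 + u))
O(-149)/L = (2*(-45 - 4*(-149))/(-15 - 149))/(-62545) = (2*(-45 + 596)/(-164))*(-1/62545) = (2*(-1/164)*551)*(-1/62545) = -551/82*(-1/62545) = 551/5128690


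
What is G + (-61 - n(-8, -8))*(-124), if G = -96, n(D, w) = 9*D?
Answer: -1460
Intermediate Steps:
G + (-61 - n(-8, -8))*(-124) = -96 + (-61 - 9*(-8))*(-124) = -96 + (-61 - 1*(-72))*(-124) = -96 + (-61 + 72)*(-124) = -96 + 11*(-124) = -96 - 1364 = -1460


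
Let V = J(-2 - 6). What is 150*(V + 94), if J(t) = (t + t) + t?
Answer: 10500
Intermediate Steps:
J(t) = 3*t (J(t) = 2*t + t = 3*t)
V = -24 (V = 3*(-2 - 6) = 3*(-8) = -24)
150*(V + 94) = 150*(-24 + 94) = 150*70 = 10500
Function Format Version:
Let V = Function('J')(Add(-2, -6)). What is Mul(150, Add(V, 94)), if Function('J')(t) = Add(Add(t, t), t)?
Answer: 10500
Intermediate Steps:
Function('J')(t) = Mul(3, t) (Function('J')(t) = Add(Mul(2, t), t) = Mul(3, t))
V = -24 (V = Mul(3, Add(-2, -6)) = Mul(3, -8) = -24)
Mul(150, Add(V, 94)) = Mul(150, Add(-24, 94)) = Mul(150, 70) = 10500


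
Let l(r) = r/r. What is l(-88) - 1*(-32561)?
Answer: 32562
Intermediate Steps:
l(r) = 1
l(-88) - 1*(-32561) = 1 - 1*(-32561) = 1 + 32561 = 32562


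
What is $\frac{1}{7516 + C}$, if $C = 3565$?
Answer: $\frac{1}{11081} \approx 9.0245 \cdot 10^{-5}$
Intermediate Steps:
$\frac{1}{7516 + C} = \frac{1}{7516 + 3565} = \frac{1}{11081}$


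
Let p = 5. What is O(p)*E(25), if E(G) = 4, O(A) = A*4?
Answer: 80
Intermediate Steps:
O(A) = 4*A
O(p)*E(25) = (4*5)*4 = 20*4 = 80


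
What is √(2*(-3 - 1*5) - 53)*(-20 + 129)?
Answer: 109*I*√69 ≈ 905.42*I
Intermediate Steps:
√(2*(-3 - 1*5) - 53)*(-20 + 129) = √(2*(-3 - 5) - 53)*109 = √(2*(-8) - 53)*109 = √(-16 - 53)*109 = √(-69)*109 = (I*√69)*109 = 109*I*√69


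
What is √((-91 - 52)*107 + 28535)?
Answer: √13234 ≈ 115.04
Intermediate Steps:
√((-91 - 52)*107 + 28535) = √(-143*107 + 28535) = √(-15301 + 28535) = √13234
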